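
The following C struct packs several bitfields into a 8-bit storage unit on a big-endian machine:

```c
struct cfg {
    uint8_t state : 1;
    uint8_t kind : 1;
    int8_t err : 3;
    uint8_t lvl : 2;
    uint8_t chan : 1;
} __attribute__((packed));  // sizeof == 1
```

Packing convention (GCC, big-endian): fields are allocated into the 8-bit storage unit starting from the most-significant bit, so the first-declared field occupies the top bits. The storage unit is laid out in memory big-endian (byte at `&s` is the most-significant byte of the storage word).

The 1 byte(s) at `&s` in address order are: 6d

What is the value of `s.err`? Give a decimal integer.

[0]=0x6d (big-endian) → word 0x6d
state [7+:1] = (word>>7) & 0x1 = 0
kind [6+:1] = (word>>6) & 0x1 = 1
err [3+:3] = (word>>3) & 0x7 = 5  ←
lvl [1+:2] = (word>>1) & 0x3 = 2
chan [0+:1] = (word>>0) & 0x1 = 1
err signed 3b, MSB=1: 5 - 8 = -3

-3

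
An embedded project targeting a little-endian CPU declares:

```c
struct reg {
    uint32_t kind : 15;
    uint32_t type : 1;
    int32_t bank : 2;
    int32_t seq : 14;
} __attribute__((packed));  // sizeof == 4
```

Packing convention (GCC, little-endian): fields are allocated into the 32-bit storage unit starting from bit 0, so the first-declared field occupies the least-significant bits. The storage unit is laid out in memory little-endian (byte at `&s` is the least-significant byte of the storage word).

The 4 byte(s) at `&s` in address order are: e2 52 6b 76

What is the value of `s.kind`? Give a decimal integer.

[0]=0xe2 [1]=0x52 [2]=0x6b [3]=0x76 (little-endian) → word 0x766b52e2
kind [0+:15] = (word>>0) & 0x7fff = 21218  ←
type [15+:1] = (word>>15) & 0x1 = 0
bank [16+:2] = (word>>16) & 0x3 = 3
seq [18+:14] = (word>>18) & 0x3fff = 7578

21218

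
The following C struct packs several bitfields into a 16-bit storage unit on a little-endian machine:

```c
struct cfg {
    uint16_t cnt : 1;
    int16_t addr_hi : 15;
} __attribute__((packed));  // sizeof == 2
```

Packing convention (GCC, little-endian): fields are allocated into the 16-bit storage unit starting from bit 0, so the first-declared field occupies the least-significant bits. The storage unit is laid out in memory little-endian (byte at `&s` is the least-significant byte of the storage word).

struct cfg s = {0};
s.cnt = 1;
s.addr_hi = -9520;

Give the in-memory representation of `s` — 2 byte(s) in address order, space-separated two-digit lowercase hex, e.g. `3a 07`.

a1 b5

[0+:1] cnt=1 & 0x1 = 0x1; word=0x0001
[1+:15] addr_hi=-9520 & 0x7fff = 0x5ad0; word=0xb5a1
word = 0xb5a1 → little-endian bytes:
  [0]=0xa1  [1]=0xb5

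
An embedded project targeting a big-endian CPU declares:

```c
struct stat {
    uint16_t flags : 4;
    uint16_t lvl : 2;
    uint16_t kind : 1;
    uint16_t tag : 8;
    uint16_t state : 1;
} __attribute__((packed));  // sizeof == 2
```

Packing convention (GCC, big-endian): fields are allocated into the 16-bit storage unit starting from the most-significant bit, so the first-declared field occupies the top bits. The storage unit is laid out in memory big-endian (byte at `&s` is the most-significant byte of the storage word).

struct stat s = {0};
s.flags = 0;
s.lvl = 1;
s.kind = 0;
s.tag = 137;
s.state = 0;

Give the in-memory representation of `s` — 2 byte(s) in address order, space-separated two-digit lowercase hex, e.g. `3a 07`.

[12+:4] flags=0 & 0xf = 0x0; word=0x0000
[10+:2] lvl=1 & 0x3 = 0x1; word=0x0400
[9+:1] kind=0 & 0x1 = 0x0; word=0x0400
[1+:8] tag=137 & 0xff = 0x89; word=0x0512
[0+:1] state=0 & 0x1 = 0x0; word=0x0512
word = 0x0512 → big-endian bytes:
  [0]=0x05  [1]=0x12

05 12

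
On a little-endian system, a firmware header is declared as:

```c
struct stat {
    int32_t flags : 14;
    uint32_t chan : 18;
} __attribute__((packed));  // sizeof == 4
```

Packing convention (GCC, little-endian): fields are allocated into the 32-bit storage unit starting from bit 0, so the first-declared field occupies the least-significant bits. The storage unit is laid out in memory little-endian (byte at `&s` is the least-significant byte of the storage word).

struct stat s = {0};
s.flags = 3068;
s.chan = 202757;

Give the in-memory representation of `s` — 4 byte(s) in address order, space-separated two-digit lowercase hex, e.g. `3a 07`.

fc 4b 01 c6

flags:14 = 3068 → 0xbfc << 0 → word 0x00000bfc
chan:18 = 202757 → 0x31805 << 14 → word 0xc6014bfc
word = 0xc6014bfc → little-endian bytes:
  [0]=0xfc  [1]=0x4b  [2]=0x01  [3]=0xc6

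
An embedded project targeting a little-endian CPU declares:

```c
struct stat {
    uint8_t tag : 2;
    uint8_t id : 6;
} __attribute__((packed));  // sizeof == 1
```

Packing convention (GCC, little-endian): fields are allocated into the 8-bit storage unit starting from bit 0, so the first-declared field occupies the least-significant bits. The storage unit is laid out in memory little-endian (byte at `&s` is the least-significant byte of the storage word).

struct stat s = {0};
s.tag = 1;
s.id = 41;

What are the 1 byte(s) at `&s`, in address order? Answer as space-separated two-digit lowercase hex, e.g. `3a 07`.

a5

tag (2b) val=1 bits=0x1 at bit 0: 0x01
id (6b) val=41 bits=0x29 at bit 2: 0xa5
word = 0xa5 → little-endian bytes:
  [0]=0xa5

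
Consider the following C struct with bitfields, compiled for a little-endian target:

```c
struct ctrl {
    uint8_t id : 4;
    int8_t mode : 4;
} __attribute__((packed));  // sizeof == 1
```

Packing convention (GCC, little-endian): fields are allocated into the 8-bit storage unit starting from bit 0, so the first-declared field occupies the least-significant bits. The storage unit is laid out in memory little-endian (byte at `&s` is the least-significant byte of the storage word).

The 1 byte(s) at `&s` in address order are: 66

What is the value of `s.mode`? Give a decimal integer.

[0]=0x66 (little-endian) → word 0x66
id [0+:4] = (word>>0) & 0xf = 6
mode [4+:4] = (word>>4) & 0xf = 6  ←
mode signed 4b, MSB=0: value = 6

6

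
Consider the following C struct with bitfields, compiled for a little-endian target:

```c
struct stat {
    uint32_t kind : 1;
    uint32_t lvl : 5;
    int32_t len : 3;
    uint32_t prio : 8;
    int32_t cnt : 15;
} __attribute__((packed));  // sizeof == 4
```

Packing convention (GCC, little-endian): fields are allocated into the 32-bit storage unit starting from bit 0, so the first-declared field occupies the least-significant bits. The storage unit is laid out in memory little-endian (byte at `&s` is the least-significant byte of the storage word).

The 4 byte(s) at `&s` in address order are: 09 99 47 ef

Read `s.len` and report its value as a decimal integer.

[0]=0x09 [1]=0x99 [2]=0x47 [3]=0xef (little-endian) → word 0xef479909
kind:1 @ bit 0 → (0xef479909>>0)&0x1 = 0x1
lvl:5 @ bit 1 → (0xef479909>>1)&0x1f = 0x4
len:3 @ bit 6 → (0xef479909>>6)&0x7 = 0x4  ←
prio:8 @ bit 9 → (0xef479909>>9)&0xff = 0xcc
cnt:15 @ bit 17 → (0xef479909>>17)&0x7fff = 0x77a3
len signed 3b, MSB=1: 4 - 8 = -4

-4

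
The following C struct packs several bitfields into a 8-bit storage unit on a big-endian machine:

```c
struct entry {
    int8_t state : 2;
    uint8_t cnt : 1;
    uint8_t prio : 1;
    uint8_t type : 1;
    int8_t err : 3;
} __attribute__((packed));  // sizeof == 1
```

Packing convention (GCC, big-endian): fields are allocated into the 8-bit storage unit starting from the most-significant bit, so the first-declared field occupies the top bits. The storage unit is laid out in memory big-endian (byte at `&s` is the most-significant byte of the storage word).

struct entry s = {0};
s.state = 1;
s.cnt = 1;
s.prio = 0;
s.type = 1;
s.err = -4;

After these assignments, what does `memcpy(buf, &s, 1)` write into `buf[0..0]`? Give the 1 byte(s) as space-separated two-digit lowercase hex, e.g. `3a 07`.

[6+:2] state=1 & 0x3 = 0x1; word=0x40
[5+:1] cnt=1 & 0x1 = 0x1; word=0x60
[4+:1] prio=0 & 0x1 = 0x0; word=0x60
[3+:1] type=1 & 0x1 = 0x1; word=0x68
[0+:3] err=-4 & 0x7 = 0x4; word=0x6c
word = 0x6c → big-endian bytes:
  [0]=0x6c

6c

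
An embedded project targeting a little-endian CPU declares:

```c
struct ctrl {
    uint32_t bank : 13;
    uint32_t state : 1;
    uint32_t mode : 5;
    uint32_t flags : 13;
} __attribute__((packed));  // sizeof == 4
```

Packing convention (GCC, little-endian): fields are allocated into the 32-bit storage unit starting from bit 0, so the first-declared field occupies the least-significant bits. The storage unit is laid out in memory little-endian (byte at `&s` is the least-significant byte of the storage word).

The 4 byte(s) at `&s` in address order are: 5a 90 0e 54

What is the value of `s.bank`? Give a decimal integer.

[0]=0x5a [1]=0x90 [2]=0x0e [3]=0x54 (little-endian) → word 0x540e905a
bank [0+:13] = (word>>0) & 0x1fff = 4186  ←
state [13+:1] = (word>>13) & 0x1 = 0
mode [14+:5] = (word>>14) & 0x1f = 26
flags [19+:13] = (word>>19) & 0x1fff = 2689

4186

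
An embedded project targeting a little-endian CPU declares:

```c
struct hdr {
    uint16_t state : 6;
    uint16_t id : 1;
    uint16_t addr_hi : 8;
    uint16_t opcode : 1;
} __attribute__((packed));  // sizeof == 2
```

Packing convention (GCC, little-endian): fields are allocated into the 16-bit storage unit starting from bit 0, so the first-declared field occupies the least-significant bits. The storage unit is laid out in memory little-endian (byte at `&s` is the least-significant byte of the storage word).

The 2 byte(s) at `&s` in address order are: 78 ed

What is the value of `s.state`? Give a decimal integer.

56

[0]=0x78 [1]=0xed (little-endian) → word 0xed78
state [0+:6] = (word>>0) & 0x3f = 56  ←
id [6+:1] = (word>>6) & 0x1 = 1
addr_hi [7+:8] = (word>>7) & 0xff = 218
opcode [15+:1] = (word>>15) & 0x1 = 1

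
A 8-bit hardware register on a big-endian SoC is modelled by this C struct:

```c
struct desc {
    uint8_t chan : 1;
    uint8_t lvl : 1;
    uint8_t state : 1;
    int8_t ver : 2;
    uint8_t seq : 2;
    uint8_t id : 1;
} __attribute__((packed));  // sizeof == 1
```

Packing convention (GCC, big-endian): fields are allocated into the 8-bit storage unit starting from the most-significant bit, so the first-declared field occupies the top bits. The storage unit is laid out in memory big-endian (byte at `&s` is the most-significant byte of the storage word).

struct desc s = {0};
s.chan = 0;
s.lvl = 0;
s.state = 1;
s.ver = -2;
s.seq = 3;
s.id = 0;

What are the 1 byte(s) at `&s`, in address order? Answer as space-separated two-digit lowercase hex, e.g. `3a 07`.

chan (1b) val=0 bits=0x0 at bit 7: 0x00
lvl (1b) val=0 bits=0x0 at bit 6: 0x00
state (1b) val=1 bits=0x1 at bit 5: 0x20
ver (2b) val=-2 bits=0x2 at bit 3: 0x30
seq (2b) val=3 bits=0x3 at bit 1: 0x36
id (1b) val=0 bits=0x0 at bit 0: 0x36
word = 0x36 → big-endian bytes:
  [0]=0x36

36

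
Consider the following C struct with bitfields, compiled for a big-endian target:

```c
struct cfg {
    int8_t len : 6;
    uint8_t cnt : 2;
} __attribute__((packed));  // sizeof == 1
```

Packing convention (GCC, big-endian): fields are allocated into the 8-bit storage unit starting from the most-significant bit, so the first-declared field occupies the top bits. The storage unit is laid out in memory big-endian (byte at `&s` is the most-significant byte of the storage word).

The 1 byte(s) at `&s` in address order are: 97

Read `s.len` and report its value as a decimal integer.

[0]=0x97 (big-endian) → word 0x97
len:6 @ bit 2 → (0x97>>2)&0x3f = 0x25  ←
cnt:2 @ bit 0 → (0x97>>0)&0x3 = 0x3
len signed 6b, MSB=1: 37 - 64 = -27

-27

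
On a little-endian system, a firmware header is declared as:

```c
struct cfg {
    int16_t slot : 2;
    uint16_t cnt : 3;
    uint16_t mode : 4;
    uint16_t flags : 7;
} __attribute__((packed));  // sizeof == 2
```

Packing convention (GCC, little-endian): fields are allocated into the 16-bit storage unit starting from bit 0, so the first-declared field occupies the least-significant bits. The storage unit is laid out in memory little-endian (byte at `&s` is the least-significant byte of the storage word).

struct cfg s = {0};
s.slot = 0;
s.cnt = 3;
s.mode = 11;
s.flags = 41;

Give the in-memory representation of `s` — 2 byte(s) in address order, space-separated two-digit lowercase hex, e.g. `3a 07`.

slot (2b) val=0 bits=0x0 at bit 0: 0x0000
cnt (3b) val=3 bits=0x3 at bit 2: 0x000c
mode (4b) val=11 bits=0xb at bit 5: 0x016c
flags (7b) val=41 bits=0x29 at bit 9: 0x536c
word = 0x536c → little-endian bytes:
  [0]=0x6c  [1]=0x53

6c 53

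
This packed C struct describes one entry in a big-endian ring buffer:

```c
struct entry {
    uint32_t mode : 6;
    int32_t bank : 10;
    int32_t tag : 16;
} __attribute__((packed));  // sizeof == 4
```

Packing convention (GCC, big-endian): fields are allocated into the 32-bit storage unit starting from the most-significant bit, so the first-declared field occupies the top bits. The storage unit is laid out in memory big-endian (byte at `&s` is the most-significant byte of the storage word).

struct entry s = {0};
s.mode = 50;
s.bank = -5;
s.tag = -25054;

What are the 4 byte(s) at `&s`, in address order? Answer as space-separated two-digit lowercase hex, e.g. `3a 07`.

mode:6 = 50 → 0x32 << 26 → word 0xc8000000
bank:10 = -5 → 0x3fb << 16 → word 0xcbfb0000
tag:16 = -25054 → 0x9e22 << 0 → word 0xcbfb9e22
word = 0xcbfb9e22 → big-endian bytes:
  [0]=0xcb  [1]=0xfb  [2]=0x9e  [3]=0x22

cb fb 9e 22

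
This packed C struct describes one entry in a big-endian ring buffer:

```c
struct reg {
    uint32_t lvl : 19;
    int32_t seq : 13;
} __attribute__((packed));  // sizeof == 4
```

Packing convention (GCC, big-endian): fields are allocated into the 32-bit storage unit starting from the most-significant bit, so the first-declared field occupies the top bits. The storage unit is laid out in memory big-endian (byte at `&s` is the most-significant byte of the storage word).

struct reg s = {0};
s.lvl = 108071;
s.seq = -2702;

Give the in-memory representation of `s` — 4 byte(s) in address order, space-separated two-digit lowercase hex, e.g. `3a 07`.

34 c4 f5 72

lvl (19b) val=108071 bits=0x1a627 at bit 13: 0x34c4e000
seq (13b) val=-2702 bits=0x1572 at bit 0: 0x34c4f572
word = 0x34c4f572 → big-endian bytes:
  [0]=0x34  [1]=0xc4  [2]=0xf5  [3]=0x72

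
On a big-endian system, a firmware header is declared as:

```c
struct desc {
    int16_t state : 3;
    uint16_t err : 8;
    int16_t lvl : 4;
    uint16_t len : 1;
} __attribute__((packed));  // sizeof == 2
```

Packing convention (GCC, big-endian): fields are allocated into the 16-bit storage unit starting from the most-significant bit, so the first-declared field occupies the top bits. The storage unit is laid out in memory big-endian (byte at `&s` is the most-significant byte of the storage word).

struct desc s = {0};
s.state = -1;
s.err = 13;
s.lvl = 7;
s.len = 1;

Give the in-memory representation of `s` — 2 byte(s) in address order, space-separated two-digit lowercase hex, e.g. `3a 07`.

state:3 = -1 → 0x7 << 13 → word 0xe000
err:8 = 13 → 0xd << 5 → word 0xe1a0
lvl:4 = 7 → 0x7 << 1 → word 0xe1ae
len:1 = 1 → 0x1 << 0 → word 0xe1af
word = 0xe1af → big-endian bytes:
  [0]=0xe1  [1]=0xaf

e1 af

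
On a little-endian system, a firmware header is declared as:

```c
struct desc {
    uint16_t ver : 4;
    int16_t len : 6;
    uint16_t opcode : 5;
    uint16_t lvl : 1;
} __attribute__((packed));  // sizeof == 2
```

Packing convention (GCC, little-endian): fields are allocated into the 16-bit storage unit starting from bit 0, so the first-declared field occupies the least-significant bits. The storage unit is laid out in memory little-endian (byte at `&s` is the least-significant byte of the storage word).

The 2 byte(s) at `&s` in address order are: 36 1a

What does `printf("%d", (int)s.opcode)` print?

[0]=0x36 [1]=0x1a (little-endian) → word 0x1a36
ver [0+:4] = (word>>0) & 0xf = 6
len [4+:6] = (word>>4) & 0x3f = 35
opcode [10+:5] = (word>>10) & 0x1f = 6  ←
lvl [15+:1] = (word>>15) & 0x1 = 0

6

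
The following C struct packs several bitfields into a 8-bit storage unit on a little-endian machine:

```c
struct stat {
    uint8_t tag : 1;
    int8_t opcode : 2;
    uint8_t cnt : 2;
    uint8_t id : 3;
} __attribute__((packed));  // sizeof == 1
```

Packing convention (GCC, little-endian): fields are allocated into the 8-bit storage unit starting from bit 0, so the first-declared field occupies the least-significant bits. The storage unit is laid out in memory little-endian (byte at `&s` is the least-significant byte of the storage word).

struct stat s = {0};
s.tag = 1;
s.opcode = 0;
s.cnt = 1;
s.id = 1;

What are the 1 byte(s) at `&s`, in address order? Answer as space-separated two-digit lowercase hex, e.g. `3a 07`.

29

tag:1 = 1 → 0x1 << 0 → word 0x01
opcode:2 = 0 → 0x0 << 1 → word 0x01
cnt:2 = 1 → 0x1 << 3 → word 0x09
id:3 = 1 → 0x1 << 5 → word 0x29
word = 0x29 → little-endian bytes:
  [0]=0x29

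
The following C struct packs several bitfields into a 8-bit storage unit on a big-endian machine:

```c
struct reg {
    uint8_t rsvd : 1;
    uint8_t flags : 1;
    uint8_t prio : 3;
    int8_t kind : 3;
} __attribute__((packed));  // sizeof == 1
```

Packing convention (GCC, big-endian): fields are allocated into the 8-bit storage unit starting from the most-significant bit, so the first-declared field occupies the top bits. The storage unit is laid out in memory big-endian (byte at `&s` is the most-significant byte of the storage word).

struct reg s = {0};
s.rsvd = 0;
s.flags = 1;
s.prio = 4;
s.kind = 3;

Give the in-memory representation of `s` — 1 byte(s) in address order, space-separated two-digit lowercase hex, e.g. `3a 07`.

rsvd (1b) val=0 bits=0x0 at bit 7: 0x00
flags (1b) val=1 bits=0x1 at bit 6: 0x40
prio (3b) val=4 bits=0x4 at bit 3: 0x60
kind (3b) val=3 bits=0x3 at bit 0: 0x63
word = 0x63 → big-endian bytes:
  [0]=0x63

63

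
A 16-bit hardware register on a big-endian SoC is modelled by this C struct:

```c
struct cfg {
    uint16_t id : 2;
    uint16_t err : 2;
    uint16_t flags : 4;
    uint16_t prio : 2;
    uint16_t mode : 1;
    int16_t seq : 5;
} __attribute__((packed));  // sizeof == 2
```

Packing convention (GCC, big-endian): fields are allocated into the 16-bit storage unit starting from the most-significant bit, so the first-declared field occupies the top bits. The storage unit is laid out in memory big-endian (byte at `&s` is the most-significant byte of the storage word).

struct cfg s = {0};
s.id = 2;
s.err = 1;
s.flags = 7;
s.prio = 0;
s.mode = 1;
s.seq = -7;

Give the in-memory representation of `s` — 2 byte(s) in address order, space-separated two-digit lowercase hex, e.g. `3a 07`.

[14+:2] id=2 & 0x3 = 0x2; word=0x8000
[12+:2] err=1 & 0x3 = 0x1; word=0x9000
[8+:4] flags=7 & 0xf = 0x7; word=0x9700
[6+:2] prio=0 & 0x3 = 0x0; word=0x9700
[5+:1] mode=1 & 0x1 = 0x1; word=0x9720
[0+:5] seq=-7 & 0x1f = 0x19; word=0x9739
word = 0x9739 → big-endian bytes:
  [0]=0x97  [1]=0x39

97 39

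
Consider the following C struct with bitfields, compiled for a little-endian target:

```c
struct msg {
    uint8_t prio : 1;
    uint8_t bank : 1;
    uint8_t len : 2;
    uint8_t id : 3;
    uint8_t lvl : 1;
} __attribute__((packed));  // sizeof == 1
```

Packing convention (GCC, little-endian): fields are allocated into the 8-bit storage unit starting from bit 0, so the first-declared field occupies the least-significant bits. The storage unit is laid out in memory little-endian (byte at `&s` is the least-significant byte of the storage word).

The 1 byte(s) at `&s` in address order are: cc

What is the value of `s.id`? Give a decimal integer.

[0]=0xcc (little-endian) → word 0xcc
prio:1 @ bit 0 → (0xcc>>0)&0x1 = 0x0
bank:1 @ bit 1 → (0xcc>>1)&0x1 = 0x0
len:2 @ bit 2 → (0xcc>>2)&0x3 = 0x3
id:3 @ bit 4 → (0xcc>>4)&0x7 = 0x4  ←
lvl:1 @ bit 7 → (0xcc>>7)&0x1 = 0x1

4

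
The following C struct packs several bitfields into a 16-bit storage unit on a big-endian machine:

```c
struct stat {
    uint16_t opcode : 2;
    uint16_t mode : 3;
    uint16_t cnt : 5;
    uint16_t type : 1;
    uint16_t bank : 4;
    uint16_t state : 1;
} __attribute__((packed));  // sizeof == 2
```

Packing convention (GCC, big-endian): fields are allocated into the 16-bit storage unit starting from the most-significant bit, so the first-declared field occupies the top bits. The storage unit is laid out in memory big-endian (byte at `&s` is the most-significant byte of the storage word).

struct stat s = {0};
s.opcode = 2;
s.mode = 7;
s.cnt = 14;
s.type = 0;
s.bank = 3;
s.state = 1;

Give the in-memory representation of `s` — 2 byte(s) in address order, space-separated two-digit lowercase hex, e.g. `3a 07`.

opcode (2b) val=2 bits=0x2 at bit 14: 0x8000
mode (3b) val=7 bits=0x7 at bit 11: 0xb800
cnt (5b) val=14 bits=0xe at bit 6: 0xbb80
type (1b) val=0 bits=0x0 at bit 5: 0xbb80
bank (4b) val=3 bits=0x3 at bit 1: 0xbb86
state (1b) val=1 bits=0x1 at bit 0: 0xbb87
word = 0xbb87 → big-endian bytes:
  [0]=0xbb  [1]=0x87

bb 87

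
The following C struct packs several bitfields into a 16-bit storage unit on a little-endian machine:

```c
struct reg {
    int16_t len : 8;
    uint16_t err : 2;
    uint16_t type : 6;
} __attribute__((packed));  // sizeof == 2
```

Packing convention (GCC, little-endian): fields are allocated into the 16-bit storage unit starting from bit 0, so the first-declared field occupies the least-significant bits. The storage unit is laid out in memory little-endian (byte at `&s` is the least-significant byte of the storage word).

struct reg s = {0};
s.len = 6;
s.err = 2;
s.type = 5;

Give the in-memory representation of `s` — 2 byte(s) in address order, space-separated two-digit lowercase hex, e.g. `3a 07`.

06 16

len (8b) val=6 bits=0x6 at bit 0: 0x0006
err (2b) val=2 bits=0x2 at bit 8: 0x0206
type (6b) val=5 bits=0x5 at bit 10: 0x1606
word = 0x1606 → little-endian bytes:
  [0]=0x06  [1]=0x16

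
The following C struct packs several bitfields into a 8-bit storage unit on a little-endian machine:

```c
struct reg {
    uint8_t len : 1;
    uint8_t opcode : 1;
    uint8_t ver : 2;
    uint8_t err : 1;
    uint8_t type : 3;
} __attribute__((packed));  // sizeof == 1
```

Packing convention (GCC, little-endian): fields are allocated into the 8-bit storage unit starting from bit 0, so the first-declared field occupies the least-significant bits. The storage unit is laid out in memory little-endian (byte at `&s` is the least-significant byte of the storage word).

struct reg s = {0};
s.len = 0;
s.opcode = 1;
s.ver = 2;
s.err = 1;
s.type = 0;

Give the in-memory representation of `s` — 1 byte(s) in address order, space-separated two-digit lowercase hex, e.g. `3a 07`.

1a

len:1 = 0 → 0x0 << 0 → word 0x00
opcode:1 = 1 → 0x1 << 1 → word 0x02
ver:2 = 2 → 0x2 << 2 → word 0x0a
err:1 = 1 → 0x1 << 4 → word 0x1a
type:3 = 0 → 0x0 << 5 → word 0x1a
word = 0x1a → little-endian bytes:
  [0]=0x1a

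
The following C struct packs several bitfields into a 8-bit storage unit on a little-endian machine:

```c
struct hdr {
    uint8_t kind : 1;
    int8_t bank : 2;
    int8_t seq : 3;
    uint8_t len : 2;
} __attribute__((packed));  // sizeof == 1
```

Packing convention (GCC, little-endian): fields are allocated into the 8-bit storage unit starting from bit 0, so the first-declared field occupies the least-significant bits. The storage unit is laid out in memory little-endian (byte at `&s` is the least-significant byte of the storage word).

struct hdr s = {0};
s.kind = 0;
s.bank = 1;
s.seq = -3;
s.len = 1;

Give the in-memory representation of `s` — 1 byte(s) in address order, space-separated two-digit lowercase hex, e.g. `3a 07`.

6a

[0+:1] kind=0 & 0x1 = 0x0; word=0x00
[1+:2] bank=1 & 0x3 = 0x1; word=0x02
[3+:3] seq=-3 & 0x7 = 0x5; word=0x2a
[6+:2] len=1 & 0x3 = 0x1; word=0x6a
word = 0x6a → little-endian bytes:
  [0]=0x6a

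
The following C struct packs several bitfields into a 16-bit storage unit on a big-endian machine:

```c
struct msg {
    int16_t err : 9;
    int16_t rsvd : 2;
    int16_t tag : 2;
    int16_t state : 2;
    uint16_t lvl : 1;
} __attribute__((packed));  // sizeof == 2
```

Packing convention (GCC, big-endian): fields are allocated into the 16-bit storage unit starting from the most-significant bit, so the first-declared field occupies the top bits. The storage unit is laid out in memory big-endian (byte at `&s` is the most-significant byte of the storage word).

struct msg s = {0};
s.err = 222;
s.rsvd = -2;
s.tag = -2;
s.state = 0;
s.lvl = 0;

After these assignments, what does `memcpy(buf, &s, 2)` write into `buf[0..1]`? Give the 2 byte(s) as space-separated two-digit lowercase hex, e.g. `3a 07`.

6f 50

[7+:9] err=222 & 0x1ff = 0xde; word=0x6f00
[5+:2] rsvd=-2 & 0x3 = 0x2; word=0x6f40
[3+:2] tag=-2 & 0x3 = 0x2; word=0x6f50
[1+:2] state=0 & 0x3 = 0x0; word=0x6f50
[0+:1] lvl=0 & 0x1 = 0x0; word=0x6f50
word = 0x6f50 → big-endian bytes:
  [0]=0x6f  [1]=0x50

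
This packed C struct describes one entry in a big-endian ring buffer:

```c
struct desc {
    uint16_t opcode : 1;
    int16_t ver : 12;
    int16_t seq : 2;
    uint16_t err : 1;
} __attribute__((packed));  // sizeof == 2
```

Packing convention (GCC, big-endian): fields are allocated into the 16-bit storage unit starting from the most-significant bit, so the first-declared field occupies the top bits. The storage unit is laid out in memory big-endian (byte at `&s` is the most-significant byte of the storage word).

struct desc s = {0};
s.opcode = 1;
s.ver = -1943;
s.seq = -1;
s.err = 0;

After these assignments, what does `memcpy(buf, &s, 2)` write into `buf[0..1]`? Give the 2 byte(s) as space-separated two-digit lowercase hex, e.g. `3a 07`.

c3 4e

[15+:1] opcode=1 & 0x1 = 0x1; word=0x8000
[3+:12] ver=-1943 & 0xfff = 0x869; word=0xc348
[1+:2] seq=-1 & 0x3 = 0x3; word=0xc34e
[0+:1] err=0 & 0x1 = 0x0; word=0xc34e
word = 0xc34e → big-endian bytes:
  [0]=0xc3  [1]=0x4e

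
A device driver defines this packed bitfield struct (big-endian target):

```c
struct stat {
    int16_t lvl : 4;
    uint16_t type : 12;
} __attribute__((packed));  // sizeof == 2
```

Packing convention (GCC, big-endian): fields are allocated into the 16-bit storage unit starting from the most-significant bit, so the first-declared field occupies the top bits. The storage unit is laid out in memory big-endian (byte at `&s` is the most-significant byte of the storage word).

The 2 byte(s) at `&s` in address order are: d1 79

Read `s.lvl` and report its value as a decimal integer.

[0]=0xd1 [1]=0x79 (big-endian) → word 0xd179
lvl [12+:4] = (word>>12) & 0xf = 13  ←
type [0+:12] = (word>>0) & 0xfff = 377
lvl signed 4b, MSB=1: 13 - 16 = -3

-3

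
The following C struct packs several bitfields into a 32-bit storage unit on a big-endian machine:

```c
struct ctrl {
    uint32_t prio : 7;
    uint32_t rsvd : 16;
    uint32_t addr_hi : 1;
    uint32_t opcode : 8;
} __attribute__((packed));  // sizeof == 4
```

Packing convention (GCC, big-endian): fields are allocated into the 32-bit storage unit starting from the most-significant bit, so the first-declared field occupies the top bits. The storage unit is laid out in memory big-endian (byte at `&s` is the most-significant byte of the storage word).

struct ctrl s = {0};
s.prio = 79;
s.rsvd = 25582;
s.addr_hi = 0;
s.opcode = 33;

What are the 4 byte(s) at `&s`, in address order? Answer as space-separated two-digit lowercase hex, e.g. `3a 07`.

[25+:7] prio=79 & 0x7f = 0x4f; word=0x9e000000
[9+:16] rsvd=25582 & 0xffff = 0x63ee; word=0x9ec7dc00
[8+:1] addr_hi=0 & 0x1 = 0x0; word=0x9ec7dc00
[0+:8] opcode=33 & 0xff = 0x21; word=0x9ec7dc21
word = 0x9ec7dc21 → big-endian bytes:
  [0]=0x9e  [1]=0xc7  [2]=0xdc  [3]=0x21

9e c7 dc 21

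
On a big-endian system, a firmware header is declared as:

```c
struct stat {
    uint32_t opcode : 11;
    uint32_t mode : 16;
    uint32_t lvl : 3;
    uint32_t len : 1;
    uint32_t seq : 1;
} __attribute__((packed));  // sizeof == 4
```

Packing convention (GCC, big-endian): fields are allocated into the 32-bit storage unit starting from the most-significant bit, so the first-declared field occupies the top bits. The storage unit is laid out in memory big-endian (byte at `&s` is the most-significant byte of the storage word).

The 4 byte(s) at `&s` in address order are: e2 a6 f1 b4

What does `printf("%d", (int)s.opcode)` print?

1813

[0]=0xe2 [1]=0xa6 [2]=0xf1 [3]=0xb4 (big-endian) → word 0xe2a6f1b4
opcode:11 @ bit 21 → (0xe2a6f1b4>>21)&0x7ff = 0x715  ←
mode:16 @ bit 5 → (0xe2a6f1b4>>5)&0xffff = 0x378d
lvl:3 @ bit 2 → (0xe2a6f1b4>>2)&0x7 = 0x5
len:1 @ bit 1 → (0xe2a6f1b4>>1)&0x1 = 0x0
seq:1 @ bit 0 → (0xe2a6f1b4>>0)&0x1 = 0x0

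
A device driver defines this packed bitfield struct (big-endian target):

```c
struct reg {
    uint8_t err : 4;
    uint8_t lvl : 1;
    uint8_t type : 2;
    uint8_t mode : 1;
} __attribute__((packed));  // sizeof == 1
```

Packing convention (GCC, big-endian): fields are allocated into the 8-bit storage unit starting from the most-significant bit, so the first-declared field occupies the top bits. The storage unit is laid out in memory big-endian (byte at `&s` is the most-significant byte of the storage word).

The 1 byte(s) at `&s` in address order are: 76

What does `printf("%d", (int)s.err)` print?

7

[0]=0x76 (big-endian) → word 0x76
err:4 @ bit 4 → (0x76>>4)&0xf = 0x7  ←
lvl:1 @ bit 3 → (0x76>>3)&0x1 = 0x0
type:2 @ bit 1 → (0x76>>1)&0x3 = 0x3
mode:1 @ bit 0 → (0x76>>0)&0x1 = 0x0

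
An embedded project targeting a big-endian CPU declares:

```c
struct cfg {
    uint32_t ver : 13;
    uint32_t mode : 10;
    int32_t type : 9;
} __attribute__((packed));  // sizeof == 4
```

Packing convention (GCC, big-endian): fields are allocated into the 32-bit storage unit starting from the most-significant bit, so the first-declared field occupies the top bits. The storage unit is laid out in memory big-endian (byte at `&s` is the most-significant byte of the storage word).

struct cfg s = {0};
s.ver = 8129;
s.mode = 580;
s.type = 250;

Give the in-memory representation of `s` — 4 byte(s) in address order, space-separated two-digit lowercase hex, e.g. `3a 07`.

[19+:13] ver=8129 & 0x1fff = 0x1fc1; word=0xfe080000
[9+:10] mode=580 & 0x3ff = 0x244; word=0xfe0c8800
[0+:9] type=250 & 0x1ff = 0xfa; word=0xfe0c88fa
word = 0xfe0c88fa → big-endian bytes:
  [0]=0xfe  [1]=0x0c  [2]=0x88  [3]=0xfa

fe 0c 88 fa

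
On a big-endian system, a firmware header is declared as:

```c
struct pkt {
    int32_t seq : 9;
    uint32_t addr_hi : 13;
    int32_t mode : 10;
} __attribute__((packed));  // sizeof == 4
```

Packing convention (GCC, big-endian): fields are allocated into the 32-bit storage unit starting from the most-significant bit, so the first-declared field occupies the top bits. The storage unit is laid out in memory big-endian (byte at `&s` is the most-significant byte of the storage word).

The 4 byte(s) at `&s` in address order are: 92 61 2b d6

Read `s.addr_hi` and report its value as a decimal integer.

[0]=0x92 [1]=0x61 [2]=0x2b [3]=0xd6 (big-endian) → word 0x92612bd6
seq:9 @ bit 23 → (0x92612bd6>>23)&0x1ff = 0x124
addr_hi:13 @ bit 10 → (0x92612bd6>>10)&0x1fff = 0x184a  ←
mode:10 @ bit 0 → (0x92612bd6>>0)&0x3ff = 0x3d6

6218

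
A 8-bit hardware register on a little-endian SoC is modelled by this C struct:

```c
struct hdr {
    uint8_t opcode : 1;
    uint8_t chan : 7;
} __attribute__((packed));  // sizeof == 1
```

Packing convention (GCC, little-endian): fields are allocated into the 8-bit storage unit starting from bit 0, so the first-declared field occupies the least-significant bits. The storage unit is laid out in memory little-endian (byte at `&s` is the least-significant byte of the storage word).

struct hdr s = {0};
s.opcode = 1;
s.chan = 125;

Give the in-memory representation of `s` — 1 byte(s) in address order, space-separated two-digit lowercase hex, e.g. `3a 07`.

opcode:1 = 1 → 0x1 << 0 → word 0x01
chan:7 = 125 → 0x7d << 1 → word 0xfb
word = 0xfb → little-endian bytes:
  [0]=0xfb

fb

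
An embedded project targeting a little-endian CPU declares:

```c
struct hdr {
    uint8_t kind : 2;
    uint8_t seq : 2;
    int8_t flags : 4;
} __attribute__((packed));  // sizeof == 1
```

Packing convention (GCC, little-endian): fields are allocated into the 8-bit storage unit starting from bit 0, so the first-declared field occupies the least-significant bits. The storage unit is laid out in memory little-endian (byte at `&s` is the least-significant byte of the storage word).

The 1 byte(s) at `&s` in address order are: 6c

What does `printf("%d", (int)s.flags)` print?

6

[0]=0x6c (little-endian) → word 0x6c
kind:2 @ bit 0 → (0x6c>>0)&0x3 = 0x0
seq:2 @ bit 2 → (0x6c>>2)&0x3 = 0x3
flags:4 @ bit 4 → (0x6c>>4)&0xf = 0x6  ←
flags signed 4b, MSB=0: value = 6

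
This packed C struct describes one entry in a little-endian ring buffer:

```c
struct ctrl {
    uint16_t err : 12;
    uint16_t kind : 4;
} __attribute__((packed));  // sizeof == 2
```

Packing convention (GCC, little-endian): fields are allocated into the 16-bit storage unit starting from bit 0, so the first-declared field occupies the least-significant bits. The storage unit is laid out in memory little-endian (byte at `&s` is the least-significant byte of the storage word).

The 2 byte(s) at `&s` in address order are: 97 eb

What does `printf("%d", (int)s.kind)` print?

[0]=0x97 [1]=0xeb (little-endian) → word 0xeb97
err:12 @ bit 0 → (0xeb97>>0)&0xfff = 0xb97
kind:4 @ bit 12 → (0xeb97>>12)&0xf = 0xe  ←

14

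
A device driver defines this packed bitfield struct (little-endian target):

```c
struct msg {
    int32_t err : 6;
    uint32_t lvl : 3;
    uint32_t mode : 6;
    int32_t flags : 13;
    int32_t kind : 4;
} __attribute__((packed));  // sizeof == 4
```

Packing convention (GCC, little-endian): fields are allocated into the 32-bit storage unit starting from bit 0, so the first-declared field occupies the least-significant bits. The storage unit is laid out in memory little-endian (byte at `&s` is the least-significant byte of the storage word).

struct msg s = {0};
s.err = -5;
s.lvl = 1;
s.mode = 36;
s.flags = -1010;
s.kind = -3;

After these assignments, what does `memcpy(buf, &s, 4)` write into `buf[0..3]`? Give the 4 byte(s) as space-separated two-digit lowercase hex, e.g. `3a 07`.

[0+:6] err=-5 & 0x3f = 0x3b; word=0x0000003b
[6+:3] lvl=1 & 0x7 = 0x1; word=0x0000007b
[9+:6] mode=36 & 0x3f = 0x24; word=0x0000487b
[15+:13] flags=-1010 & 0x1fff = 0x1c0e; word=0x0e07487b
[28+:4] kind=-3 & 0xf = 0xd; word=0xde07487b
word = 0xde07487b → little-endian bytes:
  [0]=0x7b  [1]=0x48  [2]=0x07  [3]=0xde

7b 48 07 de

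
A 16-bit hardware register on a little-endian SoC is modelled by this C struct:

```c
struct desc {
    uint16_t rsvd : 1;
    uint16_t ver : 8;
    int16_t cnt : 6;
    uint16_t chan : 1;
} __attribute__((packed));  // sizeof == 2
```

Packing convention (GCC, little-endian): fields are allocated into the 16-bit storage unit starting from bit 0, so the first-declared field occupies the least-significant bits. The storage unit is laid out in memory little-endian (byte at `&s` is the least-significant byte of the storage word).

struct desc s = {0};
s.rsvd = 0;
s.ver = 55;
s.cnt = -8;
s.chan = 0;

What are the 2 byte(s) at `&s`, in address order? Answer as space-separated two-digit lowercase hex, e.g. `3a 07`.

rsvd (1b) val=0 bits=0x0 at bit 0: 0x0000
ver (8b) val=55 bits=0x37 at bit 1: 0x006e
cnt (6b) val=-8 bits=0x38 at bit 9: 0x706e
chan (1b) val=0 bits=0x0 at bit 15: 0x706e
word = 0x706e → little-endian bytes:
  [0]=0x6e  [1]=0x70

6e 70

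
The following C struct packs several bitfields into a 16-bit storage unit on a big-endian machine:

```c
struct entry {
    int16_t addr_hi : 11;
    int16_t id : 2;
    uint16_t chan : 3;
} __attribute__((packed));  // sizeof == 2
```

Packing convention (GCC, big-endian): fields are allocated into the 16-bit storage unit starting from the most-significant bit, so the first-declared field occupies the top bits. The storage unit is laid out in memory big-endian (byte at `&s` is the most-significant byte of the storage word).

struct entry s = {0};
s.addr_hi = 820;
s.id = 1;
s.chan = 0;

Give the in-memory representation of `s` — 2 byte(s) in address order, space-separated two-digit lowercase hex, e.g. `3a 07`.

66 88

[5+:11] addr_hi=820 & 0x7ff = 0x334; word=0x6680
[3+:2] id=1 & 0x3 = 0x1; word=0x6688
[0+:3] chan=0 & 0x7 = 0x0; word=0x6688
word = 0x6688 → big-endian bytes:
  [0]=0x66  [1]=0x88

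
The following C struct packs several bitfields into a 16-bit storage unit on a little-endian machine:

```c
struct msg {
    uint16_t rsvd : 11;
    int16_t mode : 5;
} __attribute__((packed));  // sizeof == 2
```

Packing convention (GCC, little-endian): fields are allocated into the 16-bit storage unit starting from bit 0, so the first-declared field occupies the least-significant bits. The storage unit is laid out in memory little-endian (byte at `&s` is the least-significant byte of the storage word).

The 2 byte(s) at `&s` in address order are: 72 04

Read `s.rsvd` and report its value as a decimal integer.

[0]=0x72 [1]=0x04 (little-endian) → word 0x0472
rsvd [0+:11] = (word>>0) & 0x7ff = 1138  ←
mode [11+:5] = (word>>11) & 0x1f = 0

1138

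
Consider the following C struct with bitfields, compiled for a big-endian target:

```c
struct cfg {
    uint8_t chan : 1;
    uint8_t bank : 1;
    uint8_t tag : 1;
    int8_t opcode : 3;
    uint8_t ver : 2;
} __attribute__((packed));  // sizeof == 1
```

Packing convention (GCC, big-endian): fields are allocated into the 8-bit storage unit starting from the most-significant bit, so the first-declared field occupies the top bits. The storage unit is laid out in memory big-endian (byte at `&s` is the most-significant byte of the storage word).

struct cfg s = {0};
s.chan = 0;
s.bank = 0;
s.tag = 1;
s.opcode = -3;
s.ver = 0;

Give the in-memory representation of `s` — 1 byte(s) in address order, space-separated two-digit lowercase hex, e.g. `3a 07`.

34

chan:1 = 0 → 0x0 << 7 → word 0x00
bank:1 = 0 → 0x0 << 6 → word 0x00
tag:1 = 1 → 0x1 << 5 → word 0x20
opcode:3 = -3 → 0x5 << 2 → word 0x34
ver:2 = 0 → 0x0 << 0 → word 0x34
word = 0x34 → big-endian bytes:
  [0]=0x34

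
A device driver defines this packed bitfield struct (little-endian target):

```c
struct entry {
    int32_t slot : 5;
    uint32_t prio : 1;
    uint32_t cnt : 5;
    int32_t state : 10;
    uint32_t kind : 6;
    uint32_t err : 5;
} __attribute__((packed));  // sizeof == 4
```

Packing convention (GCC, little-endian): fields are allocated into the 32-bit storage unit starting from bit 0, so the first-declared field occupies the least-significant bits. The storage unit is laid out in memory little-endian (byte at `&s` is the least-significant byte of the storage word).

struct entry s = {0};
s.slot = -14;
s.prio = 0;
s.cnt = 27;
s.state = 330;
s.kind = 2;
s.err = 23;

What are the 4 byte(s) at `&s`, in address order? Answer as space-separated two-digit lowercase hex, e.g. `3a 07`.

d2 56 4a b8

slot:5 = -14 → 0x12 << 0 → word 0x00000012
prio:1 = 0 → 0x0 << 5 → word 0x00000012
cnt:5 = 27 → 0x1b << 6 → word 0x000006d2
state:10 = 330 → 0x14a << 11 → word 0x000a56d2
kind:6 = 2 → 0x2 << 21 → word 0x004a56d2
err:5 = 23 → 0x17 << 27 → word 0xb84a56d2
word = 0xb84a56d2 → little-endian bytes:
  [0]=0xd2  [1]=0x56  [2]=0x4a  [3]=0xb8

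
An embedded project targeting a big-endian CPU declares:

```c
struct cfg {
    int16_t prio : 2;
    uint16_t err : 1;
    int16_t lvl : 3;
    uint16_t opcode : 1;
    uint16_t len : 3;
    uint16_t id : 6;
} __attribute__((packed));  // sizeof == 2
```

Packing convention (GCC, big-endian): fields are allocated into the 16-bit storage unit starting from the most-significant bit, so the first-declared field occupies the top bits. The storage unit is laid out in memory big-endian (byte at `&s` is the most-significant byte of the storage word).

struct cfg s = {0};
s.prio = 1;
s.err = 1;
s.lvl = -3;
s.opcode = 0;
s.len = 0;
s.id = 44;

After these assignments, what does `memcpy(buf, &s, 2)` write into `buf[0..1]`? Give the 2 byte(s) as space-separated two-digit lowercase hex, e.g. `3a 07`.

74 2c

[14+:2] prio=1 & 0x3 = 0x1; word=0x4000
[13+:1] err=1 & 0x1 = 0x1; word=0x6000
[10+:3] lvl=-3 & 0x7 = 0x5; word=0x7400
[9+:1] opcode=0 & 0x1 = 0x0; word=0x7400
[6+:3] len=0 & 0x7 = 0x0; word=0x7400
[0+:6] id=44 & 0x3f = 0x2c; word=0x742c
word = 0x742c → big-endian bytes:
  [0]=0x74  [1]=0x2c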